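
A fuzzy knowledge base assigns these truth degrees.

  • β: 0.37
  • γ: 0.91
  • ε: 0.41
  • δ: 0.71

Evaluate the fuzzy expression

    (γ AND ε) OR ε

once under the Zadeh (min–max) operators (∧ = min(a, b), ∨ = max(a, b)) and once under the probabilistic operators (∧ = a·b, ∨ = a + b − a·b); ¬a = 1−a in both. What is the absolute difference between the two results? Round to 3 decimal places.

Under Zadeh (min–max):
  γ AND ε = min(a, b) on (0.91, 0.41) = 0.41
  (γ AND ε) OR ε = max(a, b) on (0.41, 0.41) = 0.41
  → value = 0.4100
Under probabilistic:
  γ AND ε = a·b on (0.9100, 0.4100) = 0.3731
  (γ AND ε) OR ε = a + b − a·b on (0.3731, 0.4100) = 0.6301
  → value = 0.6301
|0.4100 − 0.6301| = 0.220

0.220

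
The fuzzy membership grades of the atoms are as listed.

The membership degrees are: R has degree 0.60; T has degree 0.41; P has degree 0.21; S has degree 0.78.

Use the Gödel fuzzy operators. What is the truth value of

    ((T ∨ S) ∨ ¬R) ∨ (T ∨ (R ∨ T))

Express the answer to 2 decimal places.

T ∨ S = max(a, b) on (0.41, 0.78) = 0.78
¬R = 1 − 0.60 = 0.40
(T ∨ S) ∨ ¬R = max(a, b) on (0.78, 0.40) = 0.78
R ∨ T = max(a, b) on (0.60, 0.41) = 0.60
T ∨ (R ∨ T) = max(a, b) on (0.41, 0.60) = 0.60
((T ∨ S) ∨ ¬R) ∨ (T ∨ (R ∨ T)) = max(a, b) on (0.78, 0.60) = 0.78

0.78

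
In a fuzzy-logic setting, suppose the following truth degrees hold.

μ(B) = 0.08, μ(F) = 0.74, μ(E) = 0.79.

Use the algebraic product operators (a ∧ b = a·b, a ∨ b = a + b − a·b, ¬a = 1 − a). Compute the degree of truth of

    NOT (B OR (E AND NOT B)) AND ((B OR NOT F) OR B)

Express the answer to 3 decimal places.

0.094

NOT B = 1 − 0.0800 = 0.9200
E AND NOT B = a·b on (0.7900, 0.9200) = 0.7268
B OR (E AND NOT B) = a + b − a·b on (0.0800, 0.7268) = 0.7487
NOT (B OR (E AND NOT B)) = 1 − 0.7487 = 0.2513
NOT F = 1 − 0.7400 = 0.2600
B OR NOT F = a + b − a·b on (0.0800, 0.2600) = 0.3192
(B OR NOT F) OR B = a + b − a·b on (0.3192, 0.0800) = 0.3737
NOT (B OR (E AND NOT B)) AND ((B OR NOT F) OR B) = a·b on (0.2513, 0.3737) = 0.0939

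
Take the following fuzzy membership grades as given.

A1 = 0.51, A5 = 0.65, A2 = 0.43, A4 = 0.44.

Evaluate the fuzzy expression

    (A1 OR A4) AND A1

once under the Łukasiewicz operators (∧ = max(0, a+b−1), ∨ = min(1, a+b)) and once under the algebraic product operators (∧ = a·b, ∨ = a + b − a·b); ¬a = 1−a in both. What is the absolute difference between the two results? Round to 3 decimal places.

0.090

Under Łukasiewicz:
  A1 OR A4 = min(1, a+b) on (0.51, 0.44) = 0.95
  (A1 OR A4) AND A1 = max(0, a+b−1) on (0.95, 0.51) = 0.46
  → value = 0.4600
Under algebraic product:
  A1 OR A4 = a + b − a·b on (0.5100, 0.4400) = 0.7256
  (A1 OR A4) AND A1 = a·b on (0.7256, 0.5100) = 0.3701
  → value = 0.3701
|0.4600 − 0.3701| = 0.090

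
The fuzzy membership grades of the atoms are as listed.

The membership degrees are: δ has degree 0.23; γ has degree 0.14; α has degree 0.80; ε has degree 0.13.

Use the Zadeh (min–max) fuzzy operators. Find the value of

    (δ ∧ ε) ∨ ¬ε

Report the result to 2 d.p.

δ ∧ ε = min(a, b) on (0.23, 0.13) = 0.13
¬ε = 1 − 0.13 = 0.87
(δ ∧ ε) ∨ ¬ε = max(a, b) on (0.13, 0.87) = 0.87

0.87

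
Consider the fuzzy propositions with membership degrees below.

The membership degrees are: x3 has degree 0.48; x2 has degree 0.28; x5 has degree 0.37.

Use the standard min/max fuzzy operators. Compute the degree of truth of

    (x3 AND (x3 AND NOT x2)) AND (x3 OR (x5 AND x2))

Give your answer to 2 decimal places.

NOT x2 = 1 − 0.28 = 0.72
x3 AND NOT x2 = min(a, b) on (0.48, 0.72) = 0.48
x3 AND (x3 AND NOT x2) = min(a, b) on (0.48, 0.48) = 0.48
x5 AND x2 = min(a, b) on (0.37, 0.28) = 0.28
x3 OR (x5 AND x2) = max(a, b) on (0.48, 0.28) = 0.48
(x3 AND (x3 AND NOT x2)) AND (x3 OR (x5 AND x2)) = min(a, b) on (0.48, 0.48) = 0.48

0.48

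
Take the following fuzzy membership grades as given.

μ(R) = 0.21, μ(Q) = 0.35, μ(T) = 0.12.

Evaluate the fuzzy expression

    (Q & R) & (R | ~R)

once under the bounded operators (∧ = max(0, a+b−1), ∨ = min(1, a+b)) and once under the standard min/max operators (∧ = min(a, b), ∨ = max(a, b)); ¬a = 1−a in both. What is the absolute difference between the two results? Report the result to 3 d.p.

Under bounded:
  Q & R = max(0, a+b−1) on (0.35, 0.21) = 0.00
  ~R = 1 − 0.21 = 0.79
  R | ~R = min(1, a+b) on (0.21, 0.79) = 1.00
  (Q & R) & (R | ~R) = max(0, a+b−1) on (0.00, 1.00) = 0.00
  → value = 0.0000
Under standard min/max:
  Q & R = min(a, b) on (0.35, 0.21) = 0.21
  ~R = 1 − 0.21 = 0.79
  R | ~R = max(a, b) on (0.21, 0.79) = 0.79
  (Q & R) & (R | ~R) = min(a, b) on (0.21, 0.79) = 0.21
  → value = 0.2100
|0.0000 − 0.2100| = 0.210

0.210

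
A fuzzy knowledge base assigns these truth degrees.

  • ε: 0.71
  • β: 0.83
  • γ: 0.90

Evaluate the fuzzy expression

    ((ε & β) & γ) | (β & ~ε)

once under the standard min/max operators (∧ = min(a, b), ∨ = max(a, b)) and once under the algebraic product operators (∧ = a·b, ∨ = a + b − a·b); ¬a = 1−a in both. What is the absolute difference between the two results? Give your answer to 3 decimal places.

Under standard min/max:
  ε & β = min(a, b) on (0.71, 0.83) = 0.71
  (ε & β) & γ = min(a, b) on (0.71, 0.90) = 0.71
  ~ε = 1 − 0.71 = 0.29
  β & ~ε = min(a, b) on (0.83, 0.29) = 0.29
  ((ε & β) & γ) | (β & ~ε) = max(a, b) on (0.71, 0.29) = 0.71
  → value = 0.7100
Under algebraic product:
  ε & β = a·b on (0.7100, 0.8300) = 0.5893
  (ε & β) & γ = a·b on (0.5893, 0.9000) = 0.5304
  ~ε = 1 − 0.7100 = 0.2900
  β & ~ε = a·b on (0.8300, 0.2900) = 0.2407
  ((ε & β) & γ) | (β & ~ε) = a + b − a·b on (0.5304, 0.2407) = 0.6434
  → value = 0.6434
|0.7100 − 0.6434| = 0.067

0.067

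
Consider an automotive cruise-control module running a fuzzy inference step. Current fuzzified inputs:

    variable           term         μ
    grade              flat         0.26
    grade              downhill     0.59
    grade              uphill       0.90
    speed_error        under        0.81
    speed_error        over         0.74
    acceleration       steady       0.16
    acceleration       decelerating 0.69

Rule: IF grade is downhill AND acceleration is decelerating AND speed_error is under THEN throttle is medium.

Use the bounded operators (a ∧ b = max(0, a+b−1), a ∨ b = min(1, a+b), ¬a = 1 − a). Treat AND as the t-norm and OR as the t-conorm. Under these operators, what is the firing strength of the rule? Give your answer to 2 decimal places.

0.09

firing strength: downhill=0.59, decelerating=0.69, under=0.81; AND[max(0, a+b−1)] → w = 0.09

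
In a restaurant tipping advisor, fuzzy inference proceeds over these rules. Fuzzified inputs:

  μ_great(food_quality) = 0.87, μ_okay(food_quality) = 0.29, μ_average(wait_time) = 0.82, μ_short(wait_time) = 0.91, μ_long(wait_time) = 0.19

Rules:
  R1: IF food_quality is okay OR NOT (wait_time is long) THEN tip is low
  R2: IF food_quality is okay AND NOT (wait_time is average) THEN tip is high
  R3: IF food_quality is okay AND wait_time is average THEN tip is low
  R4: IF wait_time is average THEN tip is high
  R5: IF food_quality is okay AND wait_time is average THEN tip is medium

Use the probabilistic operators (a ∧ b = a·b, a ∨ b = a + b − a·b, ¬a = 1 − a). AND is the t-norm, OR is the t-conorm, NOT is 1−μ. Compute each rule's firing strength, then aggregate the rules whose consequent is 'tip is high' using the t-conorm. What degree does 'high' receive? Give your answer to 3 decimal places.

R1: okay=0.29, ¬long=1−0.19=0.81; OR[a + b − a·b] → w = 0.8651
R2: okay=0.29, ¬average=1−0.82=0.18; AND[a·b] → w = 0.0522
R3: okay=0.29, average=0.82; AND[a·b] → w = 0.2378
R4: average=0.82 → w = 0.8200
R5: okay=0.29, average=0.82; AND[a·b] → w = 0.2378
Rules with consequent 'high': {R2, R4} → strengths 0.0522, 0.8200
Aggregate via t-conorm [a + b − a·b]: 0.8294

0.829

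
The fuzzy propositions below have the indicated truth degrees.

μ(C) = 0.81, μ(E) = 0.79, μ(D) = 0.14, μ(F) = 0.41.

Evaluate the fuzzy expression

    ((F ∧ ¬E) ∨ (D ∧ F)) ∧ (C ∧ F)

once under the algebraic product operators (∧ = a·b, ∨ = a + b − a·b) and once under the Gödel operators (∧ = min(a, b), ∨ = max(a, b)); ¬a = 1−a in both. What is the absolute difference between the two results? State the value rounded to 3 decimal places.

Under algebraic product:
  ¬E = 1 − 0.7900 = 0.2100
  F ∧ ¬E = a·b on (0.4100, 0.2100) = 0.0861
  D ∧ F = a·b on (0.1400, 0.4100) = 0.0574
  (F ∧ ¬E) ∨ (D ∧ F) = a + b − a·b on (0.0861, 0.0574) = 0.1386
  C ∧ F = a·b on (0.8100, 0.4100) = 0.3321
  ((F ∧ ¬E) ∨ (D ∧ F)) ∧ (C ∧ F) = a·b on (0.1386, 0.3321) = 0.0460
  → value = 0.0460
Under Gödel:
  ¬E = 1 − 0.79 = 0.21
  F ∧ ¬E = min(a, b) on (0.41, 0.21) = 0.21
  D ∧ F = min(a, b) on (0.14, 0.41) = 0.14
  (F ∧ ¬E) ∨ (D ∧ F) = max(a, b) on (0.21, 0.14) = 0.21
  C ∧ F = min(a, b) on (0.81, 0.41) = 0.41
  ((F ∧ ¬E) ∨ (D ∧ F)) ∧ (C ∧ F) = min(a, b) on (0.21, 0.41) = 0.21
  → value = 0.2100
|0.0460 − 0.2100| = 0.164

0.164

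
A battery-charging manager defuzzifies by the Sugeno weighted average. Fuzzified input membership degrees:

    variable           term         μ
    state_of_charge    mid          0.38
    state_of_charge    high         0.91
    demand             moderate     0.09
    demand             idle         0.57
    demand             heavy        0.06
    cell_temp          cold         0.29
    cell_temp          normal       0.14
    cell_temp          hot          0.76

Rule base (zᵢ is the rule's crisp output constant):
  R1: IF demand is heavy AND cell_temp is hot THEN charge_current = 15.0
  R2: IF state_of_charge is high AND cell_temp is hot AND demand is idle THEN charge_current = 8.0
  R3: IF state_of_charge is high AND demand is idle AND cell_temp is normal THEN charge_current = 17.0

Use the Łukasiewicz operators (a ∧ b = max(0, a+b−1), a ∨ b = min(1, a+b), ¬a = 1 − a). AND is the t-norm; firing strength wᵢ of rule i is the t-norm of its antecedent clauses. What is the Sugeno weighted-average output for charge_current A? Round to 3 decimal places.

R1 (z=15.0): heavy=0.06, hot=0.76; AND[max(0, a+b−1)] → w = 0.00
R2 (z=8.0): high=0.91, hot=0.76, idle=0.57; AND[max(0, a+b−1)] → w = 0.24
R3 (z=17.0): high=0.91, idle=0.57, normal=0.14; AND[max(0, a+b−1)] → w = 0.00
Weighted average = (0.00·15.0 + 0.24·8.0 + 0.00·17.0) / (0.00 + 0.24 + 0.00)
  = 1.9200 / 0.2400 = 8.000

8.000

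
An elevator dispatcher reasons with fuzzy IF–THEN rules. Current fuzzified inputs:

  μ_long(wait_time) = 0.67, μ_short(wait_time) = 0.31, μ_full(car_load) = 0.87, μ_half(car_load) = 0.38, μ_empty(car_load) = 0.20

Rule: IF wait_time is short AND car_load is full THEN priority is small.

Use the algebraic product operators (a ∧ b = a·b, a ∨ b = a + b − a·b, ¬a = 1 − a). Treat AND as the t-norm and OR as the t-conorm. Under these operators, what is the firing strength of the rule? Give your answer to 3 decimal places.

0.270

firing strength: short=0.31, full=0.87; AND[a·b] → w = 0.2697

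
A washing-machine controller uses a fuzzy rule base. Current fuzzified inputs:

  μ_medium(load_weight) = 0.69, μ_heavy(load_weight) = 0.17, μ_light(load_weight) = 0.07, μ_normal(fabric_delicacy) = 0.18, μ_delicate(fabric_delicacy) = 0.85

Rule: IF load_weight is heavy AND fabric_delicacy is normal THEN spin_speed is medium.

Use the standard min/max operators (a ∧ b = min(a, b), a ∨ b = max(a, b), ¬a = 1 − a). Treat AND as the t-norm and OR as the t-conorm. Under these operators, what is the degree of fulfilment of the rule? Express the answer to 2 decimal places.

firing strength: heavy=0.17, normal=0.18; AND[min(a, b)] → w = 0.17

0.17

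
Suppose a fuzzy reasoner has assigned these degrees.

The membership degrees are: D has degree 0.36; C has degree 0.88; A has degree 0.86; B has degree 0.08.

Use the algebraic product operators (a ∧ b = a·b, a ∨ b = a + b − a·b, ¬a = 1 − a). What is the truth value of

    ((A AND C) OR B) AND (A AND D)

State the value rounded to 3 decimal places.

A AND C = a·b on (0.8600, 0.8800) = 0.7568
(A AND C) OR B = a + b − a·b on (0.7568, 0.0800) = 0.7763
A AND D = a·b on (0.8600, 0.3600) = 0.3096
((A AND C) OR B) AND (A AND D) = a·b on (0.7763, 0.3096) = 0.2403

0.240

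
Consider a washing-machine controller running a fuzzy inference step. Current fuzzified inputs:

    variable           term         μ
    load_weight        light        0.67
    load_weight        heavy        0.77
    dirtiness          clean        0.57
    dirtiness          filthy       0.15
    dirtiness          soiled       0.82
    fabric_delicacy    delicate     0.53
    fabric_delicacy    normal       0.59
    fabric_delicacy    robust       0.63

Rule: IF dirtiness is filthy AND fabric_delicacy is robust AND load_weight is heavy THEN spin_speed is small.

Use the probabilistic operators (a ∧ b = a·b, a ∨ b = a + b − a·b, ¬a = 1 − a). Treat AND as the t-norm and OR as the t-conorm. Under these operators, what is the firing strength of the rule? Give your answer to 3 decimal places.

firing strength: filthy=0.15, robust=0.63, heavy=0.77; AND[a·b] → w = 0.0728

0.073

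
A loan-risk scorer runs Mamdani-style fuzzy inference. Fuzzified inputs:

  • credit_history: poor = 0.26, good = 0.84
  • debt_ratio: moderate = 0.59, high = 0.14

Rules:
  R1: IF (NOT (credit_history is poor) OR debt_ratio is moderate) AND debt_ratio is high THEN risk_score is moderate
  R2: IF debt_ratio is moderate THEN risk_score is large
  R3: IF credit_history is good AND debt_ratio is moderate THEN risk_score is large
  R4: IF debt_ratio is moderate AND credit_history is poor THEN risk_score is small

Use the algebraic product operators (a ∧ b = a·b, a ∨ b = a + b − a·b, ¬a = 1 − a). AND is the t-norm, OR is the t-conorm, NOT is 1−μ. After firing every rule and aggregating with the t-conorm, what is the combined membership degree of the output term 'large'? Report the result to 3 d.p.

0.793

R1: (¬poor=1−0.26=0.74 OR moderate=0.59) = 0.8934; AND[a·b] with high=0.14 → w = 0.1251
R2: moderate=0.59 → w = 0.5900
R3: good=0.84, moderate=0.59; AND[a·b] → w = 0.4956
R4: moderate=0.59, poor=0.26; AND[a·b] → w = 0.1534
Rules with consequent 'large': {R2, R3} → strengths 0.5900, 0.4956
Aggregate via t-conorm [a + b − a·b]: 0.7932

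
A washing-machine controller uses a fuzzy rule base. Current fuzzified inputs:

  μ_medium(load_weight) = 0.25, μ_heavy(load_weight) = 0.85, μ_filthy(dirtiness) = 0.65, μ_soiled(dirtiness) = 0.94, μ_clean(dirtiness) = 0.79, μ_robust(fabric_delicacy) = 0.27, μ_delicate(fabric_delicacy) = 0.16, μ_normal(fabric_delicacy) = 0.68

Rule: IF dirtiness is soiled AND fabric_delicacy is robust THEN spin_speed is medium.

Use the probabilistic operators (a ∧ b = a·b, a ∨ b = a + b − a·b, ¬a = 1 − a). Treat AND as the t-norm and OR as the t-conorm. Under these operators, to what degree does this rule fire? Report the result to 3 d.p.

firing strength: soiled=0.94, robust=0.27; AND[a·b] → w = 0.2538

0.254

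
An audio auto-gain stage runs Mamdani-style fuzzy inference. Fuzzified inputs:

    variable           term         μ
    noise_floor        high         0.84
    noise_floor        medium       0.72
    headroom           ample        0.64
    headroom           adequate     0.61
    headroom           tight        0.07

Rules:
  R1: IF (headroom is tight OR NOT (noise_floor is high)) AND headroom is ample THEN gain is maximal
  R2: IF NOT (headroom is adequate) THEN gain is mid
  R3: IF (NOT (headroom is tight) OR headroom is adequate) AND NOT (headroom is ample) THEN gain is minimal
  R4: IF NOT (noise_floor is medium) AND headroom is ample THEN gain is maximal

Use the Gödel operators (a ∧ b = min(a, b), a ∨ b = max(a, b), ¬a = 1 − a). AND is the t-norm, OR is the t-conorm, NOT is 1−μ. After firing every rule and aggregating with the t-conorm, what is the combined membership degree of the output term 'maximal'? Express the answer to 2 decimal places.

0.28

R1: (tight=0.07 OR ¬high=1−0.84=0.16) = 0.16; AND[min(a, b)] with ample=0.64 → w = 0.16
R2: ¬adequate=1−0.61=0.39 → w = 0.39
R3: (¬tight=1−0.07=0.93 OR adequate=0.61) = 0.93; AND[min(a, b)] with ¬ample=1−0.64=0.36 → w = 0.36
R4: ¬medium=1−0.72=0.28, ample=0.64; AND[min(a, b)] → w = 0.28
Rules with consequent 'maximal': {R1, R4} → strengths 0.16, 0.28
Aggregate via t-conorm [max(a, b)]: 0.28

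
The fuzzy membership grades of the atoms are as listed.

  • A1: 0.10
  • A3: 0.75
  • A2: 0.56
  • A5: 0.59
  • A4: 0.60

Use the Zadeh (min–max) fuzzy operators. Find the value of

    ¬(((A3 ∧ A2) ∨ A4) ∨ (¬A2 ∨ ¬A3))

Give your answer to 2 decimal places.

0.40

A3 ∧ A2 = min(a, b) on (0.75, 0.56) = 0.56
(A3 ∧ A2) ∨ A4 = max(a, b) on (0.56, 0.60) = 0.60
¬A2 = 1 − 0.56 = 0.44
¬A3 = 1 − 0.75 = 0.25
¬A2 ∨ ¬A3 = max(a, b) on (0.44, 0.25) = 0.44
((A3 ∧ A2) ∨ A4) ∨ (¬A2 ∨ ¬A3) = max(a, b) on (0.60, 0.44) = 0.60
¬(((A3 ∧ A2) ∨ A4) ∨ (¬A2 ∨ ¬A3)) = 1 − 0.60 = 0.40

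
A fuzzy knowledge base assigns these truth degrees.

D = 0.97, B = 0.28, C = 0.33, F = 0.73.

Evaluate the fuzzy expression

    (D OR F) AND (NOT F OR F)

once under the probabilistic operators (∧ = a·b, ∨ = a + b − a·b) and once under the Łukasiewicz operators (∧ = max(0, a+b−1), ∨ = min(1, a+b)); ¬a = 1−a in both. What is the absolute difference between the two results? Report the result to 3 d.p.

Under probabilistic:
  D OR F = a + b − a·b on (0.9700, 0.7300) = 0.9919
  NOT F = 1 − 0.7300 = 0.2700
  NOT F OR F = a + b − a·b on (0.2700, 0.7300) = 0.8029
  (D OR F) AND (NOT F OR F) = a·b on (0.9919, 0.8029) = 0.7964
  → value = 0.7964
Under Łukasiewicz:
  D OR F = min(1, a+b) on (0.97, 0.73) = 1.00
  NOT F = 1 − 0.73 = 0.27
  NOT F OR F = min(1, a+b) on (0.27, 0.73) = 1.00
  (D OR F) AND (NOT F OR F) = max(0, a+b−1) on (1.00, 1.00) = 1.00
  → value = 1.0000
|0.7964 − 1.0000| = 0.204

0.204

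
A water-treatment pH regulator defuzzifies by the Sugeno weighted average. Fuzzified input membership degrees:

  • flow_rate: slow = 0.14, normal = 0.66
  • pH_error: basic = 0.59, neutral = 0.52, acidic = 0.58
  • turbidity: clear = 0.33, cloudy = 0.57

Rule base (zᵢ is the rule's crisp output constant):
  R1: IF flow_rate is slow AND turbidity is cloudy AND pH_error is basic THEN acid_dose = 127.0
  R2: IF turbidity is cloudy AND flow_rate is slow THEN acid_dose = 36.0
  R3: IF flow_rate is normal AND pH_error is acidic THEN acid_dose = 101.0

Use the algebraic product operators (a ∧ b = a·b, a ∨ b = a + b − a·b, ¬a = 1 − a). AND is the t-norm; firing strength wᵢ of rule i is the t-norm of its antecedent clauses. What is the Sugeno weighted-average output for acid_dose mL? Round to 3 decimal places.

93.225

R1 (z=127.0): slow=0.14, cloudy=0.57, basic=0.59; AND[a·b] → w = 0.0471
R2 (z=36.0): cloudy=0.57, slow=0.14; AND[a·b] → w = 0.0798
R3 (z=101.0): normal=0.66, acidic=0.58; AND[a·b] → w = 0.3828
Weighted average = (0.0471·127.0 + 0.0798·36.0 + 0.3828·101.0) / (0.0471 + 0.0798 + 0.3828)
  = 47.5150 / 0.5097 = 93.225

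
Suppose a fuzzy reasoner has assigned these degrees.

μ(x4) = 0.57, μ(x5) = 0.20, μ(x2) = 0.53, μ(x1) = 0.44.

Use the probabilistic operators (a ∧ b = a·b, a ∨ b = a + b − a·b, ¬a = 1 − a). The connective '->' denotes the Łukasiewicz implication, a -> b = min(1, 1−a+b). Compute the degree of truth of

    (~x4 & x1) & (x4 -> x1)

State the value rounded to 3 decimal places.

~x4 = 1 − 0.5700 = 0.4300
~x4 & x1 = a·b on (0.4300, 0.4400) = 0.1892
x4 -> x1  [Łukasiewicz: min(1, 1−a+b)] with a=0.5700, b=0.4400 → 0.8700
(~x4 & x1) & (x4 -> x1) = a·b on (0.1892, 0.8700) = 0.1646

0.165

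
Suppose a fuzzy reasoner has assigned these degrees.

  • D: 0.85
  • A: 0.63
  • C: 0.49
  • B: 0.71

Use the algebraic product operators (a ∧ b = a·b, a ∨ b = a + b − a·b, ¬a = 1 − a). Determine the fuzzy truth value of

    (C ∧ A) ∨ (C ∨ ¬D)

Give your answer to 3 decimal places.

C ∧ A = a·b on (0.4900, 0.6300) = 0.3087
¬D = 1 − 0.8500 = 0.1500
C ∨ ¬D = a + b − a·b on (0.4900, 0.1500) = 0.5665
(C ∧ A) ∨ (C ∨ ¬D) = a + b − a·b on (0.3087, 0.5665) = 0.7003

0.700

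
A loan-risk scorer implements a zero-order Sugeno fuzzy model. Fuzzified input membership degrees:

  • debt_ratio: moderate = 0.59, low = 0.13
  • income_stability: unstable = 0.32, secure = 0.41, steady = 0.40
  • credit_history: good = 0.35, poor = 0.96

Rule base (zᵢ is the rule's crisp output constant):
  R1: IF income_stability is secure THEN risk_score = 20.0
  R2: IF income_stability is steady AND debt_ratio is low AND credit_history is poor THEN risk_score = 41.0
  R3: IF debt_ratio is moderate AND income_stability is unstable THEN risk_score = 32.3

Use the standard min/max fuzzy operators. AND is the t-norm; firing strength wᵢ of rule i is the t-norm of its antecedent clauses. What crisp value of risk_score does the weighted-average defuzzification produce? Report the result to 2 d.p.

R1 (z=20.0): secure=0.41 → w = 0.41
R2 (z=41.0): steady=0.40, low=0.13, poor=0.96; AND[min(a, b)] → w = 0.13
R3 (z=32.3): moderate=0.59, unstable=0.32; AND[min(a, b)] → w = 0.32
Weighted average = (0.41·20.0 + 0.13·41.0 + 0.32·32.3) / (0.41 + 0.13 + 0.32)
  = 23.8660 / 0.8600 = 27.75

27.75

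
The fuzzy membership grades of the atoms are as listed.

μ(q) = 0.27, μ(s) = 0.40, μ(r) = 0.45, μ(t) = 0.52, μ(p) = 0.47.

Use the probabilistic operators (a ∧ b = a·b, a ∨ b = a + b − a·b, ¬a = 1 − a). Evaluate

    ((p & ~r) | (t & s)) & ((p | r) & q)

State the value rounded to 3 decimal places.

0.079

~r = 1 − 0.4500 = 0.5500
p & ~r = a·b on (0.4700, 0.5500) = 0.2585
t & s = a·b on (0.5200, 0.4000) = 0.2080
(p & ~r) | (t & s) = a + b − a·b on (0.2585, 0.2080) = 0.4127
p | r = a + b − a·b on (0.4700, 0.4500) = 0.7085
(p | r) & q = a·b on (0.7085, 0.2700) = 0.1913
((p & ~r) | (t & s)) & ((p | r) & q) = a·b on (0.4127, 0.1913) = 0.0790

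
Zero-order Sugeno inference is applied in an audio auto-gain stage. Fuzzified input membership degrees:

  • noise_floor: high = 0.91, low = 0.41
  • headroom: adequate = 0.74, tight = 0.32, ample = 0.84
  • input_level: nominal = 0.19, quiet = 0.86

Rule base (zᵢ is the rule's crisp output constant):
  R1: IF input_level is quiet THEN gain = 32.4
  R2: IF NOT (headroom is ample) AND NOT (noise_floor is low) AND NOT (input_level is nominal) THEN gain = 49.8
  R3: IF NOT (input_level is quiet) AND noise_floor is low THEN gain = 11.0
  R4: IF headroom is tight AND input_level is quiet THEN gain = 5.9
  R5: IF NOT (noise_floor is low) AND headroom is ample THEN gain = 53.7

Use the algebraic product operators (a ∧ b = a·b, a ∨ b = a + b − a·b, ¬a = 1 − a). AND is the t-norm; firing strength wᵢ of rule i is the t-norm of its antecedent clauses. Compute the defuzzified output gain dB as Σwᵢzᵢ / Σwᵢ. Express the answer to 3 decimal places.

R1 (z=32.4): quiet=0.86 → w = 0.8600
R2 (z=49.8): ¬ample=1−0.84=0.16, ¬low=1−0.41=0.59, ¬nominal=1−0.19=0.81; AND[a·b] → w = 0.0765
R3 (z=11.0): ¬quiet=1−0.86=0.14, low=0.41; AND[a·b] → w = 0.0574
R4 (z=5.9): tight=0.32, quiet=0.86; AND[a·b] → w = 0.2752
R5 (z=53.7): ¬low=1−0.41=0.59, ample=0.84; AND[a·b] → w = 0.4956
Weighted average = (0.8600·32.4 + 0.0765·49.8 + 0.0574·11.0 + 0.2752·5.9 + 0.4956·53.7) / (0.8600 + 0.0765 + 0.0574 + 0.2752 + 0.4956)
  = 60.5407 / 1.7647 = 34.307

34.307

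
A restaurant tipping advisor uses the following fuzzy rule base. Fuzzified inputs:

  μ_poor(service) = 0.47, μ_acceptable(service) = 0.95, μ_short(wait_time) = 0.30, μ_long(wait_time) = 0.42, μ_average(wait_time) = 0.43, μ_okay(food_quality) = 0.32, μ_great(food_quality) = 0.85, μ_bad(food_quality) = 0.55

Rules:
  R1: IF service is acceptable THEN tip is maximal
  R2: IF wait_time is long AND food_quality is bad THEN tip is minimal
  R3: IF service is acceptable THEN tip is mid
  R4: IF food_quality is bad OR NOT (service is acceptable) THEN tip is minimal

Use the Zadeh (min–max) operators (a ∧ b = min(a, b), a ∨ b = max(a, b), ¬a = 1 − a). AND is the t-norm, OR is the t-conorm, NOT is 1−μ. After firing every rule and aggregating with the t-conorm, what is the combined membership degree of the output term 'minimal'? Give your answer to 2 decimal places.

0.55

R1: acceptable=0.95 → w = 0.95
R2: long=0.42, bad=0.55; AND[min(a, b)] → w = 0.42
R3: acceptable=0.95 → w = 0.95
R4: bad=0.55, ¬acceptable=1−0.95=0.05; OR[max(a, b)] → w = 0.55
Rules with consequent 'minimal': {R2, R4} → strengths 0.42, 0.55
Aggregate via t-conorm [max(a, b)]: 0.55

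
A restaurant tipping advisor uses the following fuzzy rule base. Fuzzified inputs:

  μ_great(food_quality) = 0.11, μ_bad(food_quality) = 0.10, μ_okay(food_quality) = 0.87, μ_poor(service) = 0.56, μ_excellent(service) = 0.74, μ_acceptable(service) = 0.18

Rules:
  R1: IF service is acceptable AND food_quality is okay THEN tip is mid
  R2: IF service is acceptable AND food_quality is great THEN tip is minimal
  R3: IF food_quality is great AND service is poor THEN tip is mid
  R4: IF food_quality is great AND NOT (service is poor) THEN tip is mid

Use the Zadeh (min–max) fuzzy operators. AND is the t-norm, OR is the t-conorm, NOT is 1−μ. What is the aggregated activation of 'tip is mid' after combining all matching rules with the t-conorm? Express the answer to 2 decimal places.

R1: acceptable=0.18, okay=0.87; AND[min(a, b)] → w = 0.18
R2: acceptable=0.18, great=0.11; AND[min(a, b)] → w = 0.11
R3: great=0.11, poor=0.56; AND[min(a, b)] → w = 0.11
R4: great=0.11, ¬poor=1−0.56=0.44; AND[min(a, b)] → w = 0.11
Rules with consequent 'mid': {R1, R3, R4} → strengths 0.18, 0.11, 0.11
Aggregate via t-conorm [max(a, b)]: 0.18

0.18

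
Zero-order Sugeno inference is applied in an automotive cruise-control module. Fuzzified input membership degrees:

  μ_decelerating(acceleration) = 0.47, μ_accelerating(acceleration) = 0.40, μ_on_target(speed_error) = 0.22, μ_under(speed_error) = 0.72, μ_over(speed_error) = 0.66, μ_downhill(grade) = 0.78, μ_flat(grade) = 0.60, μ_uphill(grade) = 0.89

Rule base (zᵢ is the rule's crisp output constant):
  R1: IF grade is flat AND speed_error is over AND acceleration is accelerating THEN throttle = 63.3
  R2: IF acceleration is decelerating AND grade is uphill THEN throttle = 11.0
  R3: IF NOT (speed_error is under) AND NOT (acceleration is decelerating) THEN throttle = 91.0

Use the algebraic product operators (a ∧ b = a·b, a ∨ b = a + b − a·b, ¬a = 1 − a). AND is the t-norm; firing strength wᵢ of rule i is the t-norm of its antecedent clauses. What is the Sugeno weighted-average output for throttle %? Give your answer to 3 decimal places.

38.798

R1 (z=63.3): flat=0.60, over=0.66, accelerating=0.40; AND[a·b] → w = 0.1584
R2 (z=11.0): decelerating=0.47, uphill=0.89; AND[a·b] → w = 0.4183
R3 (z=91.0): ¬under=1−0.72=0.28, ¬decelerating=1−0.47=0.53; AND[a·b] → w = 0.1484
Weighted average = (0.1584·63.3 + 0.4183·11.0 + 0.1484·91.0) / (0.1584 + 0.4183 + 0.1484)
  = 28.1324 / 0.7251 = 38.798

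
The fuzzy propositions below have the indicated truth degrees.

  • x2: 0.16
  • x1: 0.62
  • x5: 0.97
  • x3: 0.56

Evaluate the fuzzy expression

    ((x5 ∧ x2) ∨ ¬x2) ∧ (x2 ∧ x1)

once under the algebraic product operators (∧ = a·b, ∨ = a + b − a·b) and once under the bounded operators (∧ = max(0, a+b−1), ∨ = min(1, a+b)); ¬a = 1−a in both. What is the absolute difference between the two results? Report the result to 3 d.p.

Under algebraic product:
  x5 ∧ x2 = a·b on (0.9700, 0.1600) = 0.1552
  ¬x2 = 1 − 0.1600 = 0.8400
  (x5 ∧ x2) ∨ ¬x2 = a + b − a·b on (0.1552, 0.8400) = 0.8648
  x2 ∧ x1 = a·b on (0.1600, 0.6200) = 0.0992
  ((x5 ∧ x2) ∨ ¬x2) ∧ (x2 ∧ x1) = a·b on (0.8648, 0.0992) = 0.0858
  → value = 0.0858
Under bounded:
  x5 ∧ x2 = max(0, a+b−1) on (0.97, 0.16) = 0.13
  ¬x2 = 1 − 0.16 = 0.84
  (x5 ∧ x2) ∨ ¬x2 = min(1, a+b) on (0.13, 0.84) = 0.97
  x2 ∧ x1 = max(0, a+b−1) on (0.16, 0.62) = 0.00
  ((x5 ∧ x2) ∨ ¬x2) ∧ (x2 ∧ x1) = max(0, a+b−1) on (0.97, 0.00) = 0.00
  → value = 0.0000
|0.0858 − 0.0000| = 0.086

0.086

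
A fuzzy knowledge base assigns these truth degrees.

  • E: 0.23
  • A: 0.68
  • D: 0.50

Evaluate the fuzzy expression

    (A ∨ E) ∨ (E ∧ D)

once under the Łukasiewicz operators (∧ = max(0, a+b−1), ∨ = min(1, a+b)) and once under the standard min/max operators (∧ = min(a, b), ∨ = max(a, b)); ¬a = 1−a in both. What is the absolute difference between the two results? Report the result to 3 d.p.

Under Łukasiewicz:
  A ∨ E = min(1, a+b) on (0.68, 0.23) = 0.91
  E ∧ D = max(0, a+b−1) on (0.23, 0.50) = 0.00
  (A ∨ E) ∨ (E ∧ D) = min(1, a+b) on (0.91, 0.00) = 0.91
  → value = 0.9100
Under standard min/max:
  A ∨ E = max(a, b) on (0.68, 0.23) = 0.68
  E ∧ D = min(a, b) on (0.23, 0.50) = 0.23
  (A ∨ E) ∨ (E ∧ D) = max(a, b) on (0.68, 0.23) = 0.68
  → value = 0.6800
|0.9100 − 0.6800| = 0.230

0.230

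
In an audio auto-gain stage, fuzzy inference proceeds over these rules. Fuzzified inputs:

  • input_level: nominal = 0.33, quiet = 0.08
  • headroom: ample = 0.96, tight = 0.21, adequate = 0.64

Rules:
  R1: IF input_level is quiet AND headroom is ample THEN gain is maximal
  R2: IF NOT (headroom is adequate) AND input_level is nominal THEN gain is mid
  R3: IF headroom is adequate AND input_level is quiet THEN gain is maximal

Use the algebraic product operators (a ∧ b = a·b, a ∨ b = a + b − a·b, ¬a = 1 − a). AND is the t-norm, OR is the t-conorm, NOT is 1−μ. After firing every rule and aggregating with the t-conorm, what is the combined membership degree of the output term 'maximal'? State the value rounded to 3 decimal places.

R1: quiet=0.08, ample=0.96; AND[a·b] → w = 0.0768
R2: ¬adequate=1−0.64=0.36, nominal=0.33; AND[a·b] → w = 0.1188
R3: adequate=0.64, quiet=0.08; AND[a·b] → w = 0.0512
Rules with consequent 'maximal': {R1, R3} → strengths 0.0768, 0.0512
Aggregate via t-conorm [a + b − a·b]: 0.1241

0.124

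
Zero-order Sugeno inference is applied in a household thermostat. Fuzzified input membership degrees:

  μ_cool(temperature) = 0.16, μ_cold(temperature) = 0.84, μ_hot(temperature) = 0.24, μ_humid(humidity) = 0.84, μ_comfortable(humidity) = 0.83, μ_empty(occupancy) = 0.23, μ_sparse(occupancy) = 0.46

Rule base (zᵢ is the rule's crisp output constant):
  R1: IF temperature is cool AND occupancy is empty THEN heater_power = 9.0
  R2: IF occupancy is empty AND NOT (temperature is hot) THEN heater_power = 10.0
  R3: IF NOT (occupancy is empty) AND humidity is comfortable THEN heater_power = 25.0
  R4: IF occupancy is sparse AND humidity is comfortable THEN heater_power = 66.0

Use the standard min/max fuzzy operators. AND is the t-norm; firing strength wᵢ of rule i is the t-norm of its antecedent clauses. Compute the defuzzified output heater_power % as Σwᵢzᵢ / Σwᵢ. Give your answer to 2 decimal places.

R1 (z=9.0): cool=0.16, empty=0.23; AND[min(a, b)] → w = 0.16
R2 (z=10.0): empty=0.23, ¬hot=1−0.24=0.76; AND[min(a, b)] → w = 0.23
R3 (z=25.0): ¬empty=1−0.23=0.77, comfortable=0.83; AND[min(a, b)] → w = 0.77
R4 (z=66.0): sparse=0.46, comfortable=0.83; AND[min(a, b)] → w = 0.46
Weighted average = (0.16·9.0 + 0.23·10.0 + 0.77·25.0 + 0.46·66.0) / (0.16 + 0.23 + 0.77 + 0.46)
  = 53.3500 / 1.6200 = 32.93

32.93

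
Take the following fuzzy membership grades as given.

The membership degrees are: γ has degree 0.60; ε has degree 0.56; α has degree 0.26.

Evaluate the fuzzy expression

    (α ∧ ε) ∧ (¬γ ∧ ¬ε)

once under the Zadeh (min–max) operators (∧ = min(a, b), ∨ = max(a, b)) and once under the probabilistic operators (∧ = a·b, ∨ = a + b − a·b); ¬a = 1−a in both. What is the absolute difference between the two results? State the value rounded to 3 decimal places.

Under Zadeh (min–max):
  α ∧ ε = min(a, b) on (0.26, 0.56) = 0.26
  ¬γ = 1 − 0.60 = 0.40
  ¬ε = 1 − 0.56 = 0.44
  ¬γ ∧ ¬ε = min(a, b) on (0.40, 0.44) = 0.40
  (α ∧ ε) ∧ (¬γ ∧ ¬ε) = min(a, b) on (0.26, 0.40) = 0.26
  → value = 0.2600
Under probabilistic:
  α ∧ ε = a·b on (0.2600, 0.5600) = 0.1456
  ¬γ = 1 − 0.6000 = 0.4000
  ¬ε = 1 − 0.5600 = 0.4400
  ¬γ ∧ ¬ε = a·b on (0.4000, 0.4400) = 0.1760
  (α ∧ ε) ∧ (¬γ ∧ ¬ε) = a·b on (0.1456, 0.1760) = 0.0256
  → value = 0.0256
|0.2600 − 0.0256| = 0.234

0.234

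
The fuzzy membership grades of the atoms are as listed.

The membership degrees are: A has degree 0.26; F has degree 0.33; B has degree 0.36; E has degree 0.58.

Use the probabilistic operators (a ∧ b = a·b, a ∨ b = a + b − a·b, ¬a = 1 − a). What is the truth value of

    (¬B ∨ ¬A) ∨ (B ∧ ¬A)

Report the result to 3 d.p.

0.931

¬B = 1 − 0.3600 = 0.6400
¬A = 1 − 0.2600 = 0.7400
¬B ∨ ¬A = a + b − a·b on (0.6400, 0.7400) = 0.9064
¬A = 1 − 0.2600 = 0.7400
B ∧ ¬A = a·b on (0.3600, 0.7400) = 0.2664
(¬B ∨ ¬A) ∨ (B ∧ ¬A) = a + b − a·b on (0.9064, 0.2664) = 0.9313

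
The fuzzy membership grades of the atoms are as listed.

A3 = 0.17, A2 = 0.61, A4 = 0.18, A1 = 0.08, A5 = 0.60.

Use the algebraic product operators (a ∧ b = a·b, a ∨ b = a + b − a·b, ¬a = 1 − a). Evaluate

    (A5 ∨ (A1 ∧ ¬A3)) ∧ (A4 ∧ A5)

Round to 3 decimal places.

¬A3 = 1 − 0.1700 = 0.8300
A1 ∧ ¬A3 = a·b on (0.0800, 0.8300) = 0.0664
A5 ∨ (A1 ∧ ¬A3) = a + b − a·b on (0.6000, 0.0664) = 0.6266
A4 ∧ A5 = a·b on (0.1800, 0.6000) = 0.1080
(A5 ∨ (A1 ∧ ¬A3)) ∧ (A4 ∧ A5) = a·b on (0.6266, 0.1080) = 0.0677

0.068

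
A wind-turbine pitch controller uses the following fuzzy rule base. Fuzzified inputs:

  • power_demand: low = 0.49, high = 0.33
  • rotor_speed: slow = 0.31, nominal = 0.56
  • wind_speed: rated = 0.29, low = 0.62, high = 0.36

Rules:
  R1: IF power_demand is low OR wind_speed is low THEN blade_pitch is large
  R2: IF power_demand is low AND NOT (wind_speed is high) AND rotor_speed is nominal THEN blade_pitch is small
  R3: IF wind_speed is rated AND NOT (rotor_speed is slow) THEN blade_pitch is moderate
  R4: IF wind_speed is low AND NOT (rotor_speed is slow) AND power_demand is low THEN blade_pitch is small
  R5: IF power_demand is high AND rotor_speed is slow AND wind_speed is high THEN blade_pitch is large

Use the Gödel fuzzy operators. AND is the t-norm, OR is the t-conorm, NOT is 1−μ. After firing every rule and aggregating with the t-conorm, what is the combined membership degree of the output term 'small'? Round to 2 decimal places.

0.49

R1: low=0.49, low=0.62; OR[max(a, b)] → w = 0.62
R2: low=0.49, ¬high=1−0.36=0.64, nominal=0.56; AND[min(a, b)] → w = 0.49
R3: rated=0.29, ¬slow=1−0.31=0.69; AND[min(a, b)] → w = 0.29
R4: low=0.62, ¬slow=1−0.31=0.69, low=0.49; AND[min(a, b)] → w = 0.49
R5: high=0.33, slow=0.31, high=0.36; AND[min(a, b)] → w = 0.31
Rules with consequent 'small': {R2, R4} → strengths 0.49, 0.49
Aggregate via t-conorm [max(a, b)]: 0.49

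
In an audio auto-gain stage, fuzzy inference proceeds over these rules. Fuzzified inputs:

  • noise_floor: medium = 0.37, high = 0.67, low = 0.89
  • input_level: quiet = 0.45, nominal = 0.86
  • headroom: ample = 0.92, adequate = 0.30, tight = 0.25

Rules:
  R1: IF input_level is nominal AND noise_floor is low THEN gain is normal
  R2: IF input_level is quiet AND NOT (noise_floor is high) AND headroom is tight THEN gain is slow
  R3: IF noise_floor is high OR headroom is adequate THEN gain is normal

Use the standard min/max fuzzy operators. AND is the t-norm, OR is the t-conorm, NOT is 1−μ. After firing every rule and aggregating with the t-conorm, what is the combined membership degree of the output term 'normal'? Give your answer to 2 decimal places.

R1: nominal=0.86, low=0.89; AND[min(a, b)] → w = 0.86
R2: quiet=0.45, ¬high=1−0.67=0.33, tight=0.25; AND[min(a, b)] → w = 0.25
R3: high=0.67, adequate=0.30; OR[max(a, b)] → w = 0.67
Rules with consequent 'normal': {R1, R3} → strengths 0.86, 0.67
Aggregate via t-conorm [max(a, b)]: 0.86

0.86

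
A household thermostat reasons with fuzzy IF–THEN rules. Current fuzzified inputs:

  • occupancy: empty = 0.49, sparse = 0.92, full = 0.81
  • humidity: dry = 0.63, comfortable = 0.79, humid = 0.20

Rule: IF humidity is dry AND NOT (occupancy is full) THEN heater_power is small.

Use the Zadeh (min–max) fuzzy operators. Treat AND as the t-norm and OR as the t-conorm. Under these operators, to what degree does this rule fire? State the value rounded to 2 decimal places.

0.19

firing strength: dry=0.63, ¬full=1−0.81=0.19; AND[min(a, b)] → w = 0.19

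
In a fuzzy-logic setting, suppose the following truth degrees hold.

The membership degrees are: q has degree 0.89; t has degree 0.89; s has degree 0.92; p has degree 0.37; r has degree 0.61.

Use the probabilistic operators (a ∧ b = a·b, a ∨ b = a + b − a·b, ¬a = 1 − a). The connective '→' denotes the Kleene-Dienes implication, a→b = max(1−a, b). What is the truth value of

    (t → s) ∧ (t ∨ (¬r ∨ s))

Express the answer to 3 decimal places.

t → s  [Kleene-Dienes: max(1−a, b)] with a=0.8900, b=0.9200 → 0.9200
¬r = 1 − 0.6100 = 0.3900
¬r ∨ s = a + b − a·b on (0.3900, 0.9200) = 0.9512
t ∨ (¬r ∨ s) = a + b − a·b on (0.8900, 0.9512) = 0.9946
(t → s) ∧ (t ∨ (¬r ∨ s)) = a·b on (0.9200, 0.9946) = 0.9151

0.915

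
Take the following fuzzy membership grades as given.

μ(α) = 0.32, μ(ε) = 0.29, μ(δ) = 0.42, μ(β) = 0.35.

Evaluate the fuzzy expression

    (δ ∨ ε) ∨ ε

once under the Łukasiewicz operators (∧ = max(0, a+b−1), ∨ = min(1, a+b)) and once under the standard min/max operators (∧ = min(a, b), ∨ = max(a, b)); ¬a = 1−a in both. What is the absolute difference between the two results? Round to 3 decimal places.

0.580

Under Łukasiewicz:
  δ ∨ ε = min(1, a+b) on (0.42, 0.29) = 0.71
  (δ ∨ ε) ∨ ε = min(1, a+b) on (0.71, 0.29) = 1.00
  → value = 1.0000
Under standard min/max:
  δ ∨ ε = max(a, b) on (0.42, 0.29) = 0.42
  (δ ∨ ε) ∨ ε = max(a, b) on (0.42, 0.29) = 0.42
  → value = 0.4200
|1.0000 − 0.4200| = 0.580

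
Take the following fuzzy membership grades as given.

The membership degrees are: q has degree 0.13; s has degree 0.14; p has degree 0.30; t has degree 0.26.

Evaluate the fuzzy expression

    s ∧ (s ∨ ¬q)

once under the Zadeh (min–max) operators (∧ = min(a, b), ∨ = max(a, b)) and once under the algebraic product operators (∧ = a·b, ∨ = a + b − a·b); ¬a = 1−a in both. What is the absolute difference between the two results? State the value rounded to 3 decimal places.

Under Zadeh (min–max):
  ¬q = 1 − 0.13 = 0.87
  s ∨ ¬q = max(a, b) on (0.14, 0.87) = 0.87
  s ∧ (s ∨ ¬q) = min(a, b) on (0.14, 0.87) = 0.14
  → value = 0.1400
Under algebraic product:
  ¬q = 1 − 0.1300 = 0.8700
  s ∨ ¬q = a + b − a·b on (0.1400, 0.8700) = 0.8882
  s ∧ (s ∨ ¬q) = a·b on (0.1400, 0.8882) = 0.1243
  → value = 0.1243
|0.1400 − 0.1243| = 0.016

0.016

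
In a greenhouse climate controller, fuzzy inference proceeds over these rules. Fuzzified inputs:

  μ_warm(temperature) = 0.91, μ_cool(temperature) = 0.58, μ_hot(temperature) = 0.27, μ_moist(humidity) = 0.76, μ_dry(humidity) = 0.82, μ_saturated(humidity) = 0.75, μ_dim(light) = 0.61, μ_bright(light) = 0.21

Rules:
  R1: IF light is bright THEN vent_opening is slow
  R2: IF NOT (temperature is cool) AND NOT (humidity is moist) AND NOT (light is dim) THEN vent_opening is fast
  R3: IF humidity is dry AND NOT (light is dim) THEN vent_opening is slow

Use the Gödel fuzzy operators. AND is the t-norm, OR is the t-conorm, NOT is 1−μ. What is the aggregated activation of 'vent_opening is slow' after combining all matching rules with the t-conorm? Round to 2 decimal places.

R1: bright=0.21 → w = 0.21
R2: ¬cool=1−0.58=0.42, ¬moist=1−0.76=0.24, ¬dim=1−0.61=0.39; AND[min(a, b)] → w = 0.24
R3: dry=0.82, ¬dim=1−0.61=0.39; AND[min(a, b)] → w = 0.39
Rules with consequent 'slow': {R1, R3} → strengths 0.21, 0.39
Aggregate via t-conorm [max(a, b)]: 0.39

0.39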